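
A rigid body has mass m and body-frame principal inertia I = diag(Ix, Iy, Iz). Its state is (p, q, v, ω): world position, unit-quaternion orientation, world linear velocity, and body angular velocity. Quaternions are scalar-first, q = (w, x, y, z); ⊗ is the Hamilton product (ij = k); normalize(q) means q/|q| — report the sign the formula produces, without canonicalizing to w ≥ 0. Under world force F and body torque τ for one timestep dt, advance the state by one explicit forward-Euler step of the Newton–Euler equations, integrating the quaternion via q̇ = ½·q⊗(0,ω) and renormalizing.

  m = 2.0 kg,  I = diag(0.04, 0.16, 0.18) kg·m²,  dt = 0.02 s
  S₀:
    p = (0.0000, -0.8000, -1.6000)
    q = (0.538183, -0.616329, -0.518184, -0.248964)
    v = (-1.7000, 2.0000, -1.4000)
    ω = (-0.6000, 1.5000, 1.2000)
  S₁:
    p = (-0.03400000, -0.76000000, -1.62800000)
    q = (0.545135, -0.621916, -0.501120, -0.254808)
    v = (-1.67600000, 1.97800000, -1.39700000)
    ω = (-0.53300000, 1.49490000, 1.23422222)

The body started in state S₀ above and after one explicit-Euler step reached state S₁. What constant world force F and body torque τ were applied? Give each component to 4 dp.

F = (2.4000, -2.2000, 0.3000)
τ = (0.1700, 0.0600, 0.2000)

Δv = v₁−v₀ = (0.02400000, -0.02200000, 0.00300000)
m·(v₁−v₀)/dt = (2.4000, -2.2000, 0.3000)
rate change Δω = (0.06700000, -0.00510000, 0.03422222)
I·α + gyro = (0.1700, 0.0600, 0.2000)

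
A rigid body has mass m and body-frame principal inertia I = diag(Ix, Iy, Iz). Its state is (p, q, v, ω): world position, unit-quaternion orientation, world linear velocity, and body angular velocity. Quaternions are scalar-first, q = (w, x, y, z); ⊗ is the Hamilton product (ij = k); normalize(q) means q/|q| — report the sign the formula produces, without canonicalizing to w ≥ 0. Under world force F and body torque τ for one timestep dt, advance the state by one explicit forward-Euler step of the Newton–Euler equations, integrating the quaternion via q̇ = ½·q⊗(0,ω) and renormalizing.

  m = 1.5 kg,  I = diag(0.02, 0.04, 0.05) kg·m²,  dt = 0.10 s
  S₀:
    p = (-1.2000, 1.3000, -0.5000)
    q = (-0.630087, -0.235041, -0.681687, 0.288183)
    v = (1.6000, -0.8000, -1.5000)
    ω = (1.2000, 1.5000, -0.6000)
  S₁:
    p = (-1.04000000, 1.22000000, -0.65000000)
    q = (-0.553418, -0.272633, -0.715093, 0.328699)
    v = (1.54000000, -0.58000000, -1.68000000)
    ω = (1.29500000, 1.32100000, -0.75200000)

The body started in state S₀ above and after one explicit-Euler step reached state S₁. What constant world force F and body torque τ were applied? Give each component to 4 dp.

F = (-0.9000, 3.3000, -2.7000)
τ = (0.0100, -0.0500, -0.0400)

ω₁ − ω₀ = (0.09500000, -0.17900000, -0.15200000)
I·α + gyro = (0.0100, -0.0500, -0.0400)
Δv = v₁−v₀ = (-0.06000000, 0.22000000, -0.18000000)
F = m·Δv/dt = (-0.9000, 3.3000, -2.7000)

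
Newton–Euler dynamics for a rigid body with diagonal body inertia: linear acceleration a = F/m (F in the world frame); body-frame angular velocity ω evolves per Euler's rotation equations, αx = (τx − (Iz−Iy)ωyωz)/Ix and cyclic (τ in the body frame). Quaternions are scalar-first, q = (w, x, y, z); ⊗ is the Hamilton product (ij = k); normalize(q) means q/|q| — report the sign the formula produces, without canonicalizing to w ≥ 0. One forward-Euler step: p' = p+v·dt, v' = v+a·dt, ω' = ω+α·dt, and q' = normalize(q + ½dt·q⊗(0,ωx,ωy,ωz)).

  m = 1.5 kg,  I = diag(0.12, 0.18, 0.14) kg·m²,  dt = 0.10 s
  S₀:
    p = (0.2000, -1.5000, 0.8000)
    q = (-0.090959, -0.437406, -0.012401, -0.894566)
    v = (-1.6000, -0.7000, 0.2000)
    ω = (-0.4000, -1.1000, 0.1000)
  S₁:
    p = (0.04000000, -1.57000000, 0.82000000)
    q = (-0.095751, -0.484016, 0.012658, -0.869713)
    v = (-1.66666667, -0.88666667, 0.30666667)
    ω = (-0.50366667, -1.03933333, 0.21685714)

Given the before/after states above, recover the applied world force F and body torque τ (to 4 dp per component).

rate change Δω = (-0.10366667, 0.06066667, 0.11685714)
gyro term ω₀×Iω₀ = (0.0044, 0.0008, 0.0264)
τ = I·(Δω/dt) + ω₀×(Iω₀) = (-0.1200, 0.1100, 0.1900)
Δv = v₁−v₀ = (-0.06666667, -0.18666667, 0.10666667)
applied force F = (-1.0000, -2.8000, 1.6000)

F = (-1.0000, -2.8000, 1.6000)
τ = (-0.1200, 0.1100, 0.1900)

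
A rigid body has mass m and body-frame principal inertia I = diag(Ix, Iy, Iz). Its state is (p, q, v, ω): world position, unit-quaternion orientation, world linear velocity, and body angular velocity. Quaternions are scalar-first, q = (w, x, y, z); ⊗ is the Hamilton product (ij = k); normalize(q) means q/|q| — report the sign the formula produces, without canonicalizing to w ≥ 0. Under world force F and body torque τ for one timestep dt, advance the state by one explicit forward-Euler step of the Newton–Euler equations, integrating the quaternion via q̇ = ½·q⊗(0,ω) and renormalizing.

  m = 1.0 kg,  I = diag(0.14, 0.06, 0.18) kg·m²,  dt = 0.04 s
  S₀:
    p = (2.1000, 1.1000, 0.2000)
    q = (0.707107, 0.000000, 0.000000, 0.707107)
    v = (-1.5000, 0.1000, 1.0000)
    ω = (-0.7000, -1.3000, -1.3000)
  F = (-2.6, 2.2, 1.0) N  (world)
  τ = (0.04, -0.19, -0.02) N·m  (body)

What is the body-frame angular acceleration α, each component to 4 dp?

precession coupling ω×(Iω) = (0.2028, -0.0364, -0.0728)
(τ − ω×Iω)/I = (-1.1629, -2.5600, 0.2933)

α = (-1.1629, -2.5600, 0.2933)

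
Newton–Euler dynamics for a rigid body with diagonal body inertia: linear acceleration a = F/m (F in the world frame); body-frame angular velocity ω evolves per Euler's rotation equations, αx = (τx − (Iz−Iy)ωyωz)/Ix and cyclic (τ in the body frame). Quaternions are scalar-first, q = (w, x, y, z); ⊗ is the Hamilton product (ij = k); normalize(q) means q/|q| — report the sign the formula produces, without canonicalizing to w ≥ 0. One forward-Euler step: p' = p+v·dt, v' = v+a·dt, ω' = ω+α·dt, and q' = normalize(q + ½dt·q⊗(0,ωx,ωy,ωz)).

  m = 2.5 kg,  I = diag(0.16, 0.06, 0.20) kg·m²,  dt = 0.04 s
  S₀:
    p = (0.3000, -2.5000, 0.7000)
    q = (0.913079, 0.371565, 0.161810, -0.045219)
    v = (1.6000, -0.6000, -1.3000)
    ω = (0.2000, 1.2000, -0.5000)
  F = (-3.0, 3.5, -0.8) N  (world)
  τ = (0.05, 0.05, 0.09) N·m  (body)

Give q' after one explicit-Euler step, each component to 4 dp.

Hamilton product q⊗(0,ω) = (-0.2910945, 0.1559736, 1.2724335, -0.0430235)
q' = normalize(q + ½dt·q⊗(0,ω)) = (0.9069, 0.3746, 0.1872, -0.0461)

q' = (0.9069, 0.3746, 0.1872, -0.0461)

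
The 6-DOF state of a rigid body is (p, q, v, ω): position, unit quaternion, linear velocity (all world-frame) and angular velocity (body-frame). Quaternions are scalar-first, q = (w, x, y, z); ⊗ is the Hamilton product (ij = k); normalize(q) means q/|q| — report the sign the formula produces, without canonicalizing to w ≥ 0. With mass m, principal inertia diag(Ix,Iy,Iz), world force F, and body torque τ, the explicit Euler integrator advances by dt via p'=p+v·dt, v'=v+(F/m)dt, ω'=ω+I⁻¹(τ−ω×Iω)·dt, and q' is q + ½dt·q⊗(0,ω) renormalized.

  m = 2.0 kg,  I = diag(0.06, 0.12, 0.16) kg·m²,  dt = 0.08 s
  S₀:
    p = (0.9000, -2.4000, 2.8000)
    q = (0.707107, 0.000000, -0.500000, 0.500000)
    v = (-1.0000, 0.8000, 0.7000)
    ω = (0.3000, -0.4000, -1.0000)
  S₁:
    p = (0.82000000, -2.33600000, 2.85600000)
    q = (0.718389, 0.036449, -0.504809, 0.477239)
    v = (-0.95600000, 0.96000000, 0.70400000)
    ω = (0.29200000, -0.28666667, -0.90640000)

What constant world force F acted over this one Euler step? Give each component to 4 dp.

F = (1.1000, 4.0000, 0.1000)

v₁ − v₀ = (0.04400000, 0.16000000, 0.00400000)
applied force F = (1.1000, 4.0000, 0.1000)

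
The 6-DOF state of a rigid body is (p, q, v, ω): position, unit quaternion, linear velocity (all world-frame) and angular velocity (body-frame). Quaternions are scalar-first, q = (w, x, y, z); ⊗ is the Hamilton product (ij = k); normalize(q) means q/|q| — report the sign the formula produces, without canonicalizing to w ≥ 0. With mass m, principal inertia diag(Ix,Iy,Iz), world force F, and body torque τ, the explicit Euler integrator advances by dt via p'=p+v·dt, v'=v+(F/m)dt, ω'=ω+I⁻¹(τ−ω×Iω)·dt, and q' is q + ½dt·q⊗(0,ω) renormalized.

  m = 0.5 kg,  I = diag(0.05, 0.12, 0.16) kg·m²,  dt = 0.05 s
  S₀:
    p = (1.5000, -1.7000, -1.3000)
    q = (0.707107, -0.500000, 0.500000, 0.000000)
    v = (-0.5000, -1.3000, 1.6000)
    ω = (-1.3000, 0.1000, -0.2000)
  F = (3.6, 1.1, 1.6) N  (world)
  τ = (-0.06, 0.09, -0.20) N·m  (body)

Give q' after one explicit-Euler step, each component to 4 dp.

q' = (0.6892, -0.5252, 0.4990, 0.0115)

Hamilton product q⊗(0,ω) = (-0.7000000, -1.0192391, -0.0292893, 0.4585786)
updated quaternion q' = (0.6892, -0.5252, 0.4990, 0.0115)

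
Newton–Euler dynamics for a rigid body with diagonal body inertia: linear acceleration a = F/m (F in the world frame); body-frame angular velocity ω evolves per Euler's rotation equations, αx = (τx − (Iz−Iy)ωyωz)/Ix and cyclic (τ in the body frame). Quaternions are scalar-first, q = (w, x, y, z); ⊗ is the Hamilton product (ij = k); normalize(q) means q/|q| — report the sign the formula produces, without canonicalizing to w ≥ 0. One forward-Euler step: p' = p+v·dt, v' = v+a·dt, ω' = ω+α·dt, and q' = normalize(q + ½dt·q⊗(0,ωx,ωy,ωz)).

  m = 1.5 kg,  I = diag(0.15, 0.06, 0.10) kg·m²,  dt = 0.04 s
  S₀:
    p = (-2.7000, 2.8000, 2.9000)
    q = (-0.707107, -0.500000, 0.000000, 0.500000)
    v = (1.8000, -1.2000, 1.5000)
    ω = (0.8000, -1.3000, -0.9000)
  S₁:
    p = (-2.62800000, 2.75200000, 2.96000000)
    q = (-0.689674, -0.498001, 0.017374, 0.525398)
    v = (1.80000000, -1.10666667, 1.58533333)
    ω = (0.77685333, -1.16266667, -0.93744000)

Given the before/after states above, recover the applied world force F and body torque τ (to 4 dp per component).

F = (0.0000, 3.5000, 3.2000)
τ = (-0.0400, 0.1700, 0.0000)

rate change Δω = (-0.02314667, 0.13733333, -0.03744000)
ω₀×(Iω₀) = (0.0468, -0.0360, 0.0936)
τ = I·(Δω/dt) + ω₀×(Iω₀) = (-0.0400, 0.1700, 0.0000)
v₁ − v₀ = (0.00000000, 0.09333333, 0.08533333)
applied force F = (0.0000, 3.5000, 3.2000)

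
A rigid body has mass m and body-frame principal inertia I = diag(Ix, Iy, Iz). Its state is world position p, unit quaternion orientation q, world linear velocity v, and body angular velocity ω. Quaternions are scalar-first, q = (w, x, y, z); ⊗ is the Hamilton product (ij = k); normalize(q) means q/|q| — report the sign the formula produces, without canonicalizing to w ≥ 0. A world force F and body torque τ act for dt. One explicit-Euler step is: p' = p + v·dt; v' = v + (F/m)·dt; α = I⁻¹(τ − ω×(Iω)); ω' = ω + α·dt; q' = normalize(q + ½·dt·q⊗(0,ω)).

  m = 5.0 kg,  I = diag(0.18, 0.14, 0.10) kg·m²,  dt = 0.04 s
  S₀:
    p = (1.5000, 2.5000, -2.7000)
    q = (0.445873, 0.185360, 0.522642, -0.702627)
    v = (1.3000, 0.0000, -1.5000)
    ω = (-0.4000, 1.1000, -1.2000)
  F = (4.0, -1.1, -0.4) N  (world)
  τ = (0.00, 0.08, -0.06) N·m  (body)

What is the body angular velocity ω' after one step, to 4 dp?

ω' = (-0.4117, 1.1119, -1.2310)

precession coupling ω×(Iω) = (0.0528, 0.0384, 0.0176)
angular accel α = (-0.2933, 0.2971, -0.7760)
new body rate ω' = (-0.4117, 1.1119, -1.2310)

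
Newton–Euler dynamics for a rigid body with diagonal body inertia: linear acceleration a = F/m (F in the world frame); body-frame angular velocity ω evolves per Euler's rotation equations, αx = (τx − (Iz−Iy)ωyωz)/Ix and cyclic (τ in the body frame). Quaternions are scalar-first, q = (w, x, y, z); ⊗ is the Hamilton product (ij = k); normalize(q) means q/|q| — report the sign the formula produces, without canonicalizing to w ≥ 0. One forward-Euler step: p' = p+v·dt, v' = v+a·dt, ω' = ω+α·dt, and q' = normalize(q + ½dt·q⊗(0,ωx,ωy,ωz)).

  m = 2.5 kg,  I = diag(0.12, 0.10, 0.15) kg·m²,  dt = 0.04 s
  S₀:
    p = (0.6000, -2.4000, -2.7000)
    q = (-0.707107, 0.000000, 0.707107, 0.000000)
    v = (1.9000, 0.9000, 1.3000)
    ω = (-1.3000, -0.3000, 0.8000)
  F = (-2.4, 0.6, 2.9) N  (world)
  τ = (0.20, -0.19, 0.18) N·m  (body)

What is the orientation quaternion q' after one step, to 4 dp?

q' = (-0.7025, 0.0297, 0.7110, 0.0071)

Hamilton product q⊗(0,ω) = (0.2121321, 1.4849247, 0.2121321, 0.3535535)
updated quaternion q' = (-0.7025, 0.0297, 0.7110, 0.0071)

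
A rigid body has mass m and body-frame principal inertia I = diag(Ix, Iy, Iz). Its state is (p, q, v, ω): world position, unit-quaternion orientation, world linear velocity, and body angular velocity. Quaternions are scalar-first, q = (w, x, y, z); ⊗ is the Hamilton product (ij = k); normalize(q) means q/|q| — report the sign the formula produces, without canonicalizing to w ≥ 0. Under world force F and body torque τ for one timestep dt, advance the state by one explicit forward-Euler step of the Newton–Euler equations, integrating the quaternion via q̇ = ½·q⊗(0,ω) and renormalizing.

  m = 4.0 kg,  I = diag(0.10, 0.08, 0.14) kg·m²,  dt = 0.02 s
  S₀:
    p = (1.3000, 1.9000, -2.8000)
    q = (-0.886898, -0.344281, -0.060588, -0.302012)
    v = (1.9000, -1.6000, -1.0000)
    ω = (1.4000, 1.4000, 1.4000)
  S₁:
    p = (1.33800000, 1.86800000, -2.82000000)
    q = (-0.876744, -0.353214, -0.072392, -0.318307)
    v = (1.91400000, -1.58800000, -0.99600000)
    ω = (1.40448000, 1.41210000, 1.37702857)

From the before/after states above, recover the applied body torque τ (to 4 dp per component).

rate change Δω = (0.00448000, 0.01210000, -0.02297143)
applied torque τ = (0.1400, -0.0300, -0.2000)

τ = (0.1400, -0.0300, -0.2000)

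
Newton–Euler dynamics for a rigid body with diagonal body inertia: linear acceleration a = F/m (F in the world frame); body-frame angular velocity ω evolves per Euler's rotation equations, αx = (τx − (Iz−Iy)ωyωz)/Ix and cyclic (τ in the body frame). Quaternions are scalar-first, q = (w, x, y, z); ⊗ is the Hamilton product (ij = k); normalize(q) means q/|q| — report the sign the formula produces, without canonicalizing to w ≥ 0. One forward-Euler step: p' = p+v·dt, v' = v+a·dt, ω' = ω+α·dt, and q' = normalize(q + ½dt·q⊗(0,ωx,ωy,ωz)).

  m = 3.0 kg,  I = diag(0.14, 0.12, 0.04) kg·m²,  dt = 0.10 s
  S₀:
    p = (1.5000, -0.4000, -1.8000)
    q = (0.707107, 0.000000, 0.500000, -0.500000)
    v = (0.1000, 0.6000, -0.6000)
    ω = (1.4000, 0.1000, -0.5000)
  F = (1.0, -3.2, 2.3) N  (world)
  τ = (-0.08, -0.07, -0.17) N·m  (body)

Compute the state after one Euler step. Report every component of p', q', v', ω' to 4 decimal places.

(τ − ω×Iω)/I = (-0.6000, 0.0000, -4.1800)
new body rate ω' = (1.3400, 0.1000, -0.9180)
Hamilton product q⊗(0,ω) = (-0.3000000, 0.7899498, -0.6292893, -1.0535535)
q + ½dt·q⊗(0,ω), renormalized = (0.6902, 0.0394, 0.4672, -0.5512)
p' = p + v·dt = (1.5100, -0.3400, -1.8600)
v + (F/m)dt = (0.1333, 0.4933, -0.5233)

p' = (1.5100, -0.3400, -1.8600)
q' = (0.6902, 0.0394, 0.4672, -0.5512)
v' = (0.1333, 0.4933, -0.5233)
ω' = (1.3400, 0.1000, -0.9180)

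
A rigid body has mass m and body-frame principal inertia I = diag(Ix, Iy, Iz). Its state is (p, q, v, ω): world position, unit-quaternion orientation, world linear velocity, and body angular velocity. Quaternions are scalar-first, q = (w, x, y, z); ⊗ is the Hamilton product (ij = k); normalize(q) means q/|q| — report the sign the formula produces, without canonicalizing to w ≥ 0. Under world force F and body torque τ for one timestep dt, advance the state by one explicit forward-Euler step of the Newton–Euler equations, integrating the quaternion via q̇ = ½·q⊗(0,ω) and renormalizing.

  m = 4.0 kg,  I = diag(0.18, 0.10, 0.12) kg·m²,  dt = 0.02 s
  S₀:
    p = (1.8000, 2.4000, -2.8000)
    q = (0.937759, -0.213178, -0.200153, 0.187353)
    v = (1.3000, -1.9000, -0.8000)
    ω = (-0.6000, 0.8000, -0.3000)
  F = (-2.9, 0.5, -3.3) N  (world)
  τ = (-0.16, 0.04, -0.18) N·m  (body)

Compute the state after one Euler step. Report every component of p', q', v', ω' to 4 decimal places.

p' = (1.8260, 2.3620, -2.8160)
q' = (0.9386, -0.2197, -0.1944, 0.1816)
v' = (1.2855, -1.8975, -0.8165)
ω' = (-0.6172, 0.8058, -0.3364)

α = I⁻¹(τ − ω×Iω) = (-0.8622, 0.2920, -1.8200)
new body rate ω' = (-0.6172, 0.8058, -0.3364)
Hamilton product q⊗(0,ω) = (0.0884215, -0.6524919, 0.5738420, -0.5719619)
q + ½dt·q⊗(0,ω), renormalized = (0.9386, -0.2197, -0.1944, 0.1816)
linear accel F/m = (-0.7250, 0.1250, -0.8250)
p' = p + v·dt = (1.8260, 2.3620, -2.8160)
v + (F/m)dt = (1.2855, -1.8975, -0.8165)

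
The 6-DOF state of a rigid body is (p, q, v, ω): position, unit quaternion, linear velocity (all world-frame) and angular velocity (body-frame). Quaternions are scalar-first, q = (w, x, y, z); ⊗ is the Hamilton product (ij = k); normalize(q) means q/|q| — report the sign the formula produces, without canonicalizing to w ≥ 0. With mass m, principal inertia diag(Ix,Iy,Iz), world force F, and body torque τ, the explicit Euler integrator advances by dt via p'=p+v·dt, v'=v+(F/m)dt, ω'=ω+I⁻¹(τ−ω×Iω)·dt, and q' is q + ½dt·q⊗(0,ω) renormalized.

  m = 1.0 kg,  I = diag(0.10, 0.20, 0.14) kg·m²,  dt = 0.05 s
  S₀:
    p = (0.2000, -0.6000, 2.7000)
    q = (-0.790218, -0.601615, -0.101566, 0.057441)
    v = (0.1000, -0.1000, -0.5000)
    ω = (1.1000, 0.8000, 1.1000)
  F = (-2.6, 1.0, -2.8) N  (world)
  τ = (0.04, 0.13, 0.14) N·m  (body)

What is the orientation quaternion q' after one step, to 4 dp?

q' = (-0.7725, -0.6267, -0.0992, 0.0264)

2q̇ = q⊗(0,ω) = (0.6798442, -1.0269152, 0.0927872, -1.2388092)
updated quaternion q' = (-0.7725, -0.6267, -0.0992, 0.0264)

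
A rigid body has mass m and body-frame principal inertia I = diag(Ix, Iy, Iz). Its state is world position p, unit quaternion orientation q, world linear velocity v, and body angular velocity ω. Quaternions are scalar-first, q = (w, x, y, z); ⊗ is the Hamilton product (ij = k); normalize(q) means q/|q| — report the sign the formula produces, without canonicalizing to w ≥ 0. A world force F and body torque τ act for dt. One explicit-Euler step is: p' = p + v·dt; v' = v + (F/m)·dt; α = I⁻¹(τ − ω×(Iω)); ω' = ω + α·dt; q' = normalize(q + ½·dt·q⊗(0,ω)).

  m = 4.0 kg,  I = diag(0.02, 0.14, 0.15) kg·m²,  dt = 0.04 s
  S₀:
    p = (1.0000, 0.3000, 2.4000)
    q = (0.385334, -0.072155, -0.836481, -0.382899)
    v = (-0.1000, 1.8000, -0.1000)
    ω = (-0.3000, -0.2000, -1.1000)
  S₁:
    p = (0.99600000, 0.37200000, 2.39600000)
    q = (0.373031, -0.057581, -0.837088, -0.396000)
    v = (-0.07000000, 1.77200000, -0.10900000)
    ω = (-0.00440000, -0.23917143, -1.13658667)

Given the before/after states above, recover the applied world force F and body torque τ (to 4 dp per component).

rate change Δω = (0.29560000, -0.03917143, -0.03658667)
gyro term ω₀×Iω₀ = (0.0022, -0.0429, 0.0072)
applied torque τ = (0.1500, -0.1800, -0.1300)
Δv = v₁−v₀ = (0.03000000, -0.02800000, -0.00900000)
applied force F = (3.0000, -2.8000, -0.9000)

F = (3.0000, -2.8000, -0.9000)
τ = (0.1500, -0.1800, -0.1300)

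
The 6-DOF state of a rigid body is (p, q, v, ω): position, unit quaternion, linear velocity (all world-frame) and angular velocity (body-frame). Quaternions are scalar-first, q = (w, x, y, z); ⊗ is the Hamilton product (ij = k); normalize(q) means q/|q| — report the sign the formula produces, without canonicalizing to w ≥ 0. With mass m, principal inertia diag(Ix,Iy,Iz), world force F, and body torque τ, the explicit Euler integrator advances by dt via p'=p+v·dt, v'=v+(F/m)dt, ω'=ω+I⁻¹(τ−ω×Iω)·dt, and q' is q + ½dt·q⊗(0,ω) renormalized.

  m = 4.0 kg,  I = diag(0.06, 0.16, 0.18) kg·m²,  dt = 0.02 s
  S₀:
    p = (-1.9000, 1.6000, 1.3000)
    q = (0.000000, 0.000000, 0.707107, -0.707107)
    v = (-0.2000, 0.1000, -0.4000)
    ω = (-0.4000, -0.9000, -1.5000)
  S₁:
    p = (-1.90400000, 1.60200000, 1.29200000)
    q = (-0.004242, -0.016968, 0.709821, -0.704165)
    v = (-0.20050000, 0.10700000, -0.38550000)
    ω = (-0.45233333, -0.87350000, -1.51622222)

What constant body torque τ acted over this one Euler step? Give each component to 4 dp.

ω₁ − ω₀ = (-0.05233333, 0.02650000, -0.01622222)
gyro term ω₀×Iω₀ = (0.0270, -0.0720, 0.0360)
τ = I·(Δω/dt) + ω₀×(Iω₀) = (-0.1300, 0.1400, -0.1100)

τ = (-0.1300, 0.1400, -0.1100)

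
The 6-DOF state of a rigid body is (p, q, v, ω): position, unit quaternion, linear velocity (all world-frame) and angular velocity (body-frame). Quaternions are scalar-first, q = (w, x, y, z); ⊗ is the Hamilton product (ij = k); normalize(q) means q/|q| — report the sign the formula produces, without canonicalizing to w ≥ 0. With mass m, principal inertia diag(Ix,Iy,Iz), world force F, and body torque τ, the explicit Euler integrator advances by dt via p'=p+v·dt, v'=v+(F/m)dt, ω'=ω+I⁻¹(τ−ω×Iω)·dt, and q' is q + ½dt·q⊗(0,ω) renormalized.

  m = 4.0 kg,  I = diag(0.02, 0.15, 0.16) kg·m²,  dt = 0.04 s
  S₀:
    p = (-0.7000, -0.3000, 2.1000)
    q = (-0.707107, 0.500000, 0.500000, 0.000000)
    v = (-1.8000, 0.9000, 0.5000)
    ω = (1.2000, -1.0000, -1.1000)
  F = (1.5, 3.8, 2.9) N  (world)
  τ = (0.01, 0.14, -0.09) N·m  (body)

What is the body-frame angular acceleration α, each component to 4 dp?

ω×(Iω) gyroscopic = (0.0110, 0.1848, -0.1560)
α = I⁻¹(τ − ω×Iω) = (-0.0500, -0.2987, 0.4125)

α = (-0.0500, -0.2987, 0.4125)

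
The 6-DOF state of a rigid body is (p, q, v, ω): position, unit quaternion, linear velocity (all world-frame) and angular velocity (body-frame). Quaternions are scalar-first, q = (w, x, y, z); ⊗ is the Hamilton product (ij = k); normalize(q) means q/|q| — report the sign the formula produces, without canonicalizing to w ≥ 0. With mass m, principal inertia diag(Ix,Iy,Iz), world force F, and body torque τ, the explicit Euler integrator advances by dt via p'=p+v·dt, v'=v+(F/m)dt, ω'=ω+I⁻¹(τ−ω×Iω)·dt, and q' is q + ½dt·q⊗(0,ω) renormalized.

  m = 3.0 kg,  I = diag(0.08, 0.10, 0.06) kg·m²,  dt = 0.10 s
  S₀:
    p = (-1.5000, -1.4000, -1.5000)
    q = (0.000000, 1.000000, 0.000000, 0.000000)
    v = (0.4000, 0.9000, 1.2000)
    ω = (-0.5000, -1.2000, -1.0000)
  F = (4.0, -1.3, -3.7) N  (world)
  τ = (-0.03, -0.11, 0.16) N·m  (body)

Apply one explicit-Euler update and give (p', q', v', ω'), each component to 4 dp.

p' = (-1.4600, -1.3100, -1.3800)
q' = (0.0249, 0.9967, 0.0498, -0.0598)
v' = (0.5333, 0.8567, 1.0767)
ω' = (-0.4775, -1.3200, -0.7533)

linear accel F/m = (1.3333, -0.4333, -1.2333)
p' = p + v·dt = (-1.4600, -1.3100, -1.3800)
v + (F/m)dt = (0.5333, 0.8567, 1.0767)
ω×(Iω) gyroscopic = (-0.0480, 0.0100, 0.0120)
α = I⁻¹(τ − ω×Iω) = (0.2250, -1.2000, 2.4667)
ω + α·dt = (-0.4775, -1.3200, -0.7533)
2q̇ = q⊗(0,ω) = (0.5000000, 0.0000000, 1.0000000, -1.2000000)
q + ½dt·q⊗(0,ω), renormalized = (0.0249, 0.9967, 0.0498, -0.0598)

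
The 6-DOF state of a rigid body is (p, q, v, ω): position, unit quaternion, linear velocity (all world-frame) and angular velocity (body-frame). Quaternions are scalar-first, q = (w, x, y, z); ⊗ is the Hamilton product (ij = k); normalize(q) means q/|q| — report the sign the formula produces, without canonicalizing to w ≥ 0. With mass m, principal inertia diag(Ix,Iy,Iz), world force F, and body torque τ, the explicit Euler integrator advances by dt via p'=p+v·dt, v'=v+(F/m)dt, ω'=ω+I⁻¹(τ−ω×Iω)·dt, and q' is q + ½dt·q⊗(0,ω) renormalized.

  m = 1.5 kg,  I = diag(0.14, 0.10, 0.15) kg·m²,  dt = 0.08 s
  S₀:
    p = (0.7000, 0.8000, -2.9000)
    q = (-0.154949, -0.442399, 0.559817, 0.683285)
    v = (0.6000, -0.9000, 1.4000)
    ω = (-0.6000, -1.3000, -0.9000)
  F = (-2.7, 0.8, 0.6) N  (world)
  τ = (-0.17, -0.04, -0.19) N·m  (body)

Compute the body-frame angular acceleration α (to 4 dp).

α = (-1.6321, -0.3460, -1.0587)

gyro term ω×Iω = (0.0585, -0.0054, -0.0312)
α = I⁻¹(τ − ω×Iω) = (-1.6321, -0.3460, -1.0587)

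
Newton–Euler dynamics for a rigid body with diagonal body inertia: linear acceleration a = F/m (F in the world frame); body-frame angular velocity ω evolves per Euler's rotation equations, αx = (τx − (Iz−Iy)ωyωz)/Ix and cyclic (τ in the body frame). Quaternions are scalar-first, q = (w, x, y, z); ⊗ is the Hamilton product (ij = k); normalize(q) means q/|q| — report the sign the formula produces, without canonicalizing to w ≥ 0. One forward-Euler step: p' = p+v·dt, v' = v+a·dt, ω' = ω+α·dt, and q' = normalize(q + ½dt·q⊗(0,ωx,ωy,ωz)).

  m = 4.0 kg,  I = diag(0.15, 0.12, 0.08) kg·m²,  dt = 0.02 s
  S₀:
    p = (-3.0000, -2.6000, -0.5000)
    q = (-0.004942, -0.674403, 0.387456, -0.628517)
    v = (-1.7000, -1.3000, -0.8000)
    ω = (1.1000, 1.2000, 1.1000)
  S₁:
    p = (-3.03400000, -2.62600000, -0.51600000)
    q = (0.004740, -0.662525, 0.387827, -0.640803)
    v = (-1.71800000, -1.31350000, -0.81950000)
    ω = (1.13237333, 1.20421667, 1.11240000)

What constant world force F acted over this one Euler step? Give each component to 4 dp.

F = (-3.6000, -2.7000, -3.9000)

velocity change Δv = (-0.01800000, -0.01350000, -0.01950000)
m·(v₁−v₀)/dt = (-3.6000, -2.7000, -3.9000)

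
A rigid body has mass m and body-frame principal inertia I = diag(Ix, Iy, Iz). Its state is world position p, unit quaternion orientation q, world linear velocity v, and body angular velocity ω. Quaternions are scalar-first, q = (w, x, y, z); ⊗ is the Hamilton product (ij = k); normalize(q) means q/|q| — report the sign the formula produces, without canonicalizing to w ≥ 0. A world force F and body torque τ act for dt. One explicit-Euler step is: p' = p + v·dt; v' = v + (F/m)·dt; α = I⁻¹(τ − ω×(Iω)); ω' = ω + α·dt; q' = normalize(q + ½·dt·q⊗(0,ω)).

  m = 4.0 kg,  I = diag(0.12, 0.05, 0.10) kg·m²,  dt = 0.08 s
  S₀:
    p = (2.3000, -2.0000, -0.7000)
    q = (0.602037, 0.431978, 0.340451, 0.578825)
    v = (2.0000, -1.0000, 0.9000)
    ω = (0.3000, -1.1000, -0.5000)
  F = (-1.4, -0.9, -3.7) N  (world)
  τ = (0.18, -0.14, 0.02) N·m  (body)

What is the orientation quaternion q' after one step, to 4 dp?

q⊗(0,ω) = (0.5343152, 0.6470931, -0.2726042, -0.8783296)
updated quaternion q' = (0.6226, 0.4573, 0.3291, 0.5430)

q' = (0.6226, 0.4573, 0.3291, 0.5430)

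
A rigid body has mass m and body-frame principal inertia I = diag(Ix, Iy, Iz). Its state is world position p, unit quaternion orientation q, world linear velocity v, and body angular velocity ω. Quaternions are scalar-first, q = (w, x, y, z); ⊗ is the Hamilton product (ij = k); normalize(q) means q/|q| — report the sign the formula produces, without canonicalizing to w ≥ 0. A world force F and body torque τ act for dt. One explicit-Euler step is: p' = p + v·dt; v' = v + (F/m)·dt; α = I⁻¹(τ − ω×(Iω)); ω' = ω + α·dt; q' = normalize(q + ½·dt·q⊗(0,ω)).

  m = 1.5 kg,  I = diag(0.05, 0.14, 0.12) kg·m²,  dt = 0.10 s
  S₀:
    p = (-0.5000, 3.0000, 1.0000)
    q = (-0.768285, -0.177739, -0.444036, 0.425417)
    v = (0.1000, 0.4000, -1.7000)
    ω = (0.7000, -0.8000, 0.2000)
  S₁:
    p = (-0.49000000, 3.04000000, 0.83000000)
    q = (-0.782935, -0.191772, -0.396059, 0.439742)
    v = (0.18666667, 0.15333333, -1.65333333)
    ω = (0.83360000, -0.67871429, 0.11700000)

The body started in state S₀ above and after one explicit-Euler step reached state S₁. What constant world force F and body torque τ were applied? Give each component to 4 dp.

velocity change Δv = (0.08666667, -0.24666667, 0.04666667)
F = m·Δv/dt = (1.3000, -3.7000, 0.7000)
ω₁ − ω₀ = (0.13360000, 0.12128571, -0.08300000)
precession coupling = (0.0032, -0.0098, -0.0504)
τ = I·(Δω/dt) + ω₀×(Iω₀) = (0.0700, 0.1600, -0.1500)

F = (1.3000, -3.7000, 0.7000)
τ = (0.0700, 0.1600, -0.1500)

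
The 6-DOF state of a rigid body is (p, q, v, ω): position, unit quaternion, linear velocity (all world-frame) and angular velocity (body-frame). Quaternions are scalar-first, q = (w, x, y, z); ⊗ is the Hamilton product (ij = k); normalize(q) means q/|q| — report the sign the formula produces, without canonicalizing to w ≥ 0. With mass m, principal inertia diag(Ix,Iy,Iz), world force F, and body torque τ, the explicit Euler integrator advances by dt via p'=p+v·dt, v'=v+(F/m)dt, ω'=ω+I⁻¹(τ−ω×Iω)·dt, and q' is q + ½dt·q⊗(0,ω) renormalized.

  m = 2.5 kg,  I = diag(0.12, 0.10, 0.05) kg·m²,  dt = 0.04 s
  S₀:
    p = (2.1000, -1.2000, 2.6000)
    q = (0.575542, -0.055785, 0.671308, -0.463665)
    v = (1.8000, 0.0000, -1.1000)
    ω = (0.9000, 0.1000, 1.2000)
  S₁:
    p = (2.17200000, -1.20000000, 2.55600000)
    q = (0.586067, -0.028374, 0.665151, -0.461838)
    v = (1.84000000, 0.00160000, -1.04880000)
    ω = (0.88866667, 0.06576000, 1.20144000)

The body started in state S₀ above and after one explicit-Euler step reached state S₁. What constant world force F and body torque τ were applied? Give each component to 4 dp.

rate change Δω = (-0.01133333, -0.03424000, 0.00144000)
ω₀×(Iω₀) = (-0.0060, 0.0756, -0.0018)
applied torque τ = (-0.0400, -0.0100, 0.0000)
v₁ − v₀ = (0.04000000, 0.00160000, 0.05120000)
F = m·Δv/dt = (2.5000, 0.1000, 3.2000)

F = (2.5000, 0.1000, 3.2000)
τ = (-0.0400, -0.0100, 0.0000)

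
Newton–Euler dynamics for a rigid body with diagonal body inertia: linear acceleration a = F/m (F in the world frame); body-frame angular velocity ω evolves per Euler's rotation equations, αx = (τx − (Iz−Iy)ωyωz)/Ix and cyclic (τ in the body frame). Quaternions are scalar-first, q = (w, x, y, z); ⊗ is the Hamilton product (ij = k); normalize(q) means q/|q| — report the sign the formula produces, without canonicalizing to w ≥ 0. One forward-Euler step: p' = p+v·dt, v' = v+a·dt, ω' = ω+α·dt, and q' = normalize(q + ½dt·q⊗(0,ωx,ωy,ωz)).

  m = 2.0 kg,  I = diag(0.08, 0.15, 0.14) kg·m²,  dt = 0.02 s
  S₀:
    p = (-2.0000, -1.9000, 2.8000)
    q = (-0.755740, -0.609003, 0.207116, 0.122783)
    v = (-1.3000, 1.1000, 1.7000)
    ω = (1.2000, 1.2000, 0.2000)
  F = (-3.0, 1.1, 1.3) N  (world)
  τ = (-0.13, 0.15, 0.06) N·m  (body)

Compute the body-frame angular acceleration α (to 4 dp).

α = (-1.5950, 1.0960, -0.2914)

precession coupling ω×(Iω) = (-0.0024, -0.0144, 0.1008)
(τ − ω×Iω)/I = (-1.5950, 1.0960, -0.2914)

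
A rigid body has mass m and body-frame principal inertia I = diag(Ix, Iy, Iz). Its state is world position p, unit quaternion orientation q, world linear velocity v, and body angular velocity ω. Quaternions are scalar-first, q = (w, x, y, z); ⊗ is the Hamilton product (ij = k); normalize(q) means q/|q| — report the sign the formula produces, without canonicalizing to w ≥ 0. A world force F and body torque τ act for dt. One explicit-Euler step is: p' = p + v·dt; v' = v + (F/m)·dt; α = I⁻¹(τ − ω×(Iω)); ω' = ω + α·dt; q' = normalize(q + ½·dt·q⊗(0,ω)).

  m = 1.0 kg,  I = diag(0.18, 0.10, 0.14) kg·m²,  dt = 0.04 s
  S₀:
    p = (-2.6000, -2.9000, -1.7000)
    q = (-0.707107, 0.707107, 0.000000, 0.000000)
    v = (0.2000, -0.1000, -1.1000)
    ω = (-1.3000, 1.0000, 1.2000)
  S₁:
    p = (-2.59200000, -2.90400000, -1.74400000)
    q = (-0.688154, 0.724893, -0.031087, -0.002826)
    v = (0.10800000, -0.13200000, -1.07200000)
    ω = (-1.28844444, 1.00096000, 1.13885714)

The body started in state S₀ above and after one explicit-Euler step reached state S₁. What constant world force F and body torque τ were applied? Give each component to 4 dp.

velocity change Δv = (-0.09200000, -0.03200000, 0.02800000)
applied force F = (-2.3000, -0.8000, 0.7000)
ω₁ − ω₀ = (0.01155556, 0.00096000, -0.06114286)
τ = I·(Δω/dt) + ω₀×(Iω₀) = (0.1000, -0.0600, -0.1100)

F = (-2.3000, -0.8000, 0.7000)
τ = (0.1000, -0.0600, -0.1100)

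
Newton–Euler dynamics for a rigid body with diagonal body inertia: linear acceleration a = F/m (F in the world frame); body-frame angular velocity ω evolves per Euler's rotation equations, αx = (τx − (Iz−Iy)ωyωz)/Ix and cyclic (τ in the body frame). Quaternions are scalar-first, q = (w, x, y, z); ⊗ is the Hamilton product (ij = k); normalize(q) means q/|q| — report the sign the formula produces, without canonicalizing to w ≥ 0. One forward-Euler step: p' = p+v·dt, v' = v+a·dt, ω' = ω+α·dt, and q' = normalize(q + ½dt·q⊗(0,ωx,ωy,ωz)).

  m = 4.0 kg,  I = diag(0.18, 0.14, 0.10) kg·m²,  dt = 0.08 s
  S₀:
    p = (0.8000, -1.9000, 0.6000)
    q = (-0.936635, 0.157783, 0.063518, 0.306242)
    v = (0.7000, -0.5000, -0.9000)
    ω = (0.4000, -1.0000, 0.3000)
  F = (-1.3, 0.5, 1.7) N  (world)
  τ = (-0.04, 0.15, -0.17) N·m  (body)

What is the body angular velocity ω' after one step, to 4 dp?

angular accel α = (-0.2889, 1.0029, -1.8600)
ω' = ω + α·dt = (0.3769, -0.9198, 0.1512)

ω' = (0.3769, -0.9198, 0.1512)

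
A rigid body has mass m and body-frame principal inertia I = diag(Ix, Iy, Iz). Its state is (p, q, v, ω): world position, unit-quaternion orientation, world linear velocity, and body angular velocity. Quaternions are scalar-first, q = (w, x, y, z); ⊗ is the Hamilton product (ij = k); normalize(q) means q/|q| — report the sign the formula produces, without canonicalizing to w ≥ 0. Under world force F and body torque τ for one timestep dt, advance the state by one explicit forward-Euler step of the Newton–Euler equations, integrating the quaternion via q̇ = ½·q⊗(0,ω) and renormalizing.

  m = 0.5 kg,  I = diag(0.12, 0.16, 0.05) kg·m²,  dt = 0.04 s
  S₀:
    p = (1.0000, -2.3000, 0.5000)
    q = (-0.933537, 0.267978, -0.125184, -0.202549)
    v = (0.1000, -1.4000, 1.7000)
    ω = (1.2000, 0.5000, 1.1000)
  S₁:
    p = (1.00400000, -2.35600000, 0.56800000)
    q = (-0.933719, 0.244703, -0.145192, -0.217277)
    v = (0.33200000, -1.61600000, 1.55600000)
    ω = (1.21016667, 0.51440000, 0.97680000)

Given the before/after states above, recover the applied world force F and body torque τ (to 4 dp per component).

F = (2.9000, -2.7000, -1.8000)
τ = (-0.0300, 0.1500, -0.1300)

velocity change Δv = (0.23200000, -0.21600000, -0.14400000)
applied force F = (2.9000, -2.7000, -1.8000)
rate change Δω = (0.01016667, 0.01440000, -0.12320000)
gyro term ω₀×Iω₀ = (-0.0605, 0.0924, 0.0240)
τ = I·(Δω/dt) + ω₀×(Iω₀) = (-0.0300, 0.1500, -0.1300)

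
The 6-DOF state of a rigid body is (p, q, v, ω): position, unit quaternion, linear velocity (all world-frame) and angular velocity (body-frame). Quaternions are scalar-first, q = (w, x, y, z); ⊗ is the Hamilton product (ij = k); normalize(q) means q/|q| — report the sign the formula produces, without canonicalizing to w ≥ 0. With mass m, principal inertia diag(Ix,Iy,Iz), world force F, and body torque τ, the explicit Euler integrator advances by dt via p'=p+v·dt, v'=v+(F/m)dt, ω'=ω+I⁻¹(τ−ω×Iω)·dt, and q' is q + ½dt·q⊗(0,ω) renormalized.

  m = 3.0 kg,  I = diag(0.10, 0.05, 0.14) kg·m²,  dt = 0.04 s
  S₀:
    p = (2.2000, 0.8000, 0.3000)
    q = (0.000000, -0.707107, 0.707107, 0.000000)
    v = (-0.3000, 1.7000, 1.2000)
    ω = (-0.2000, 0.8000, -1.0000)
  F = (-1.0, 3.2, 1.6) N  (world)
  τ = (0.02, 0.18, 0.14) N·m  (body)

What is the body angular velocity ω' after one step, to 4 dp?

α = I⁻¹(τ − ω×Iω) = (0.9200, 3.7600, 0.9429)
ω' = ω + α·dt = (-0.1632, 0.9504, -0.9623)

ω' = (-0.1632, 0.9504, -0.9623)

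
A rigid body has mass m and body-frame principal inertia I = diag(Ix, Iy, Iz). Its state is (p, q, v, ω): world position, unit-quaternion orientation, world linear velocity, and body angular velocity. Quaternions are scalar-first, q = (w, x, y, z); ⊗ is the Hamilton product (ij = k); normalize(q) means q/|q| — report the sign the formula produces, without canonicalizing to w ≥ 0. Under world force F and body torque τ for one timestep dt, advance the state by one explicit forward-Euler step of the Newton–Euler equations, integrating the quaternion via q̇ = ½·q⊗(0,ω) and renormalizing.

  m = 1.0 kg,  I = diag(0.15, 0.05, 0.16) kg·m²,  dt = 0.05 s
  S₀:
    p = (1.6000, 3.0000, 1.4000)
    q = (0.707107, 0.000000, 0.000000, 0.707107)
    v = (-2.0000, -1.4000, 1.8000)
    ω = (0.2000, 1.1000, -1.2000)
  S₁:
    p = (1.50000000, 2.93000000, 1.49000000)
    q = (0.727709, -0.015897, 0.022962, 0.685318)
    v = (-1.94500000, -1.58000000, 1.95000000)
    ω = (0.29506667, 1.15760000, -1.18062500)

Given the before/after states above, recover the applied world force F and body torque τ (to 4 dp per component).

F = (1.1000, -3.6000, 3.0000)
τ = (0.1400, 0.0600, 0.0400)

Δω = ω₁−ω₀ = (0.09506667, 0.05760000, 0.01937500)
I·α + gyro = (0.1400, 0.0600, 0.0400)
velocity change Δv = (0.05500000, -0.18000000, 0.15000000)
F = m·Δv/dt = (1.1000, -3.6000, 3.0000)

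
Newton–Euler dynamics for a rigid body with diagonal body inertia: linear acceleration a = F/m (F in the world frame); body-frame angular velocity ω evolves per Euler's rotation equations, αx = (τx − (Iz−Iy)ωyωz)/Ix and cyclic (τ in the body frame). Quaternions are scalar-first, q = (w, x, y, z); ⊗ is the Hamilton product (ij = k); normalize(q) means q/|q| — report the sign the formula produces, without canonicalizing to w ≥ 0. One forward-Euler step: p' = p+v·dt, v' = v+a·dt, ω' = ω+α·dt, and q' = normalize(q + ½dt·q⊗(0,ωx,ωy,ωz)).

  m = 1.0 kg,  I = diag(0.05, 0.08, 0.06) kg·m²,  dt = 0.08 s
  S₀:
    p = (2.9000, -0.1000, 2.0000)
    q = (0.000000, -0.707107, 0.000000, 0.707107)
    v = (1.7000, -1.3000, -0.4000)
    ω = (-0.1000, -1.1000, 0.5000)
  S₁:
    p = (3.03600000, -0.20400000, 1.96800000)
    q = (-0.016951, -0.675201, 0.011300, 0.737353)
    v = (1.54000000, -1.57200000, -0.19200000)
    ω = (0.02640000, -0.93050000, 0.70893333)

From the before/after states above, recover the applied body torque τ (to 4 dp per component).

τ = (0.0900, 0.1700, 0.1600)

Δω = ω₁−ω₀ = (0.12640000, 0.16950000, 0.20893333)
τ = I·(Δω/dt) + ω₀×(Iω₀) = (0.0900, 0.1700, 0.1600)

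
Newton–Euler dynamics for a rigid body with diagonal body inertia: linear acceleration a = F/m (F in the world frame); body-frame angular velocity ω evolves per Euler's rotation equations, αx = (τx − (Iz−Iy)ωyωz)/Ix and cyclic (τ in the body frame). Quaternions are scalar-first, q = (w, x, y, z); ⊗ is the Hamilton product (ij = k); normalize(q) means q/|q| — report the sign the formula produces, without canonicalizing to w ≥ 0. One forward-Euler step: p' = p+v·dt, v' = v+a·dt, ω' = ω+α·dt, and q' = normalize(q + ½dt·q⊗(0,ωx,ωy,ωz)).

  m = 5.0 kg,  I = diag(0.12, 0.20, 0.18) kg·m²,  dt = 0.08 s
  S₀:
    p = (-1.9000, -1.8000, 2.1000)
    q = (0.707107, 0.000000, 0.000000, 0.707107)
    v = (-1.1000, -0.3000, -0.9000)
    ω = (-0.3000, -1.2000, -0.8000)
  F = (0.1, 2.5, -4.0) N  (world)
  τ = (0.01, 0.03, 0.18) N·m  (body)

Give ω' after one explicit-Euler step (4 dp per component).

ω' = (-0.2805, -1.1822, -0.7328)

precession coupling ω×(Iω) = (-0.0192, -0.0144, 0.0288)
angular accel α = (0.2433, 0.2220, 0.8400)
new body rate ω' = (-0.2805, -1.1822, -0.7328)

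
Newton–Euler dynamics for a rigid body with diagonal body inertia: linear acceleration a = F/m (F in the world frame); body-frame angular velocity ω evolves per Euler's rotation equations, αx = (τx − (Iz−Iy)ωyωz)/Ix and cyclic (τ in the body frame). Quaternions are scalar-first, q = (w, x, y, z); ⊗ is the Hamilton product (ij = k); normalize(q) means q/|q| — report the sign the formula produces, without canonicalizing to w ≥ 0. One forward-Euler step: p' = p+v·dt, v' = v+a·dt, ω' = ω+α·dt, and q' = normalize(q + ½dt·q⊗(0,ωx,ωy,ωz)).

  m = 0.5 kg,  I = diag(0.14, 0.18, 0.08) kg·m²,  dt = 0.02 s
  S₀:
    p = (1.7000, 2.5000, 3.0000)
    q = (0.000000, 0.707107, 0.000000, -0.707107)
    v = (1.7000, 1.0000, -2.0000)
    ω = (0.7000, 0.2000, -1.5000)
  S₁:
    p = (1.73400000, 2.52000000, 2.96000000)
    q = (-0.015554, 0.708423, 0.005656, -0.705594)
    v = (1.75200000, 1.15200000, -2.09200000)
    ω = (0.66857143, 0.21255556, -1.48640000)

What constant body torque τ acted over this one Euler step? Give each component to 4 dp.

τ = (-0.1900, 0.0500, 0.0600)

ω₁ − ω₀ = (-0.03142857, 0.01255556, 0.01360000)
τ = I·(Δω/dt) + ω₀×(Iω₀) = (-0.1900, 0.0500, 0.0600)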